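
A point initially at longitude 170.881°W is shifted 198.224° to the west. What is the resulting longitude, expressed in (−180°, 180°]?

Start at -170.881°; shift −198.224° → -369.105°.
-369.105° lies outside (−180°, 180°]; add 360° → -9.105°.

9.105°W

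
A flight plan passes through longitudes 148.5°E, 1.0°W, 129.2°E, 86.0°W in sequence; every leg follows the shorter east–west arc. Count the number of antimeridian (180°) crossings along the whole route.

1

Leg 1: +148.5° → -1.0°, shortest Δλ = -149.5° (west) — does not cross 180°.
Leg 2: -1.0° → +129.2°, shortest Δλ = 130.2° (east) — does not cross 180°.
Leg 3: +129.2° → -86.0°, shortest Δλ = 144.8° (east) — crosses 180°.
Total crossings: 1.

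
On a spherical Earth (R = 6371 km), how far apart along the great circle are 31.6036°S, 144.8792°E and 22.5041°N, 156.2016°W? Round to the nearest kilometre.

8688 km

Δλ = -156.2016 − 144.8792 = -301.0808°; wrapped into (−180°, 180°]: 58.9192°.
Δφ = 22.5041 − -31.6036 = 54.1077°.
a = sin²(Δφ/2) + cos φ₁ · cos φ₂ · sin²(Δλ/2) = 0.397186.
c = 2·atan2(√a, √(1−a)) = 1.36369 rad → d = 6371·c ≈ 8688.08 km.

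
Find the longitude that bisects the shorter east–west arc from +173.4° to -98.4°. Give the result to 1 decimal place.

-142.5°

Signed shortest Δλ from +173.4° to -98.4° is +88.2°.
Midpoint longitude = +173.4° + (+88.2°)/2 = +173.4° + 44.1° = +217.5°.
Normalise into (−180°, 180°]: -142.5°.
(The naïve average (+173.4 + -98.4)/2 = 37.5° is on the wrong side of the globe.)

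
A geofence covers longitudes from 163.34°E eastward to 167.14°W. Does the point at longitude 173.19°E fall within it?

Band width going east from +163.34° to -167.14°: ((-167.14 − 163.34) mod 360) = 29.52°.
Offset of +173.19° east of the west edge: ((173.19 − 163.34) mod 360) = 9.85°.
9.85° ≤ 29.52° ⇒ inside.

Yes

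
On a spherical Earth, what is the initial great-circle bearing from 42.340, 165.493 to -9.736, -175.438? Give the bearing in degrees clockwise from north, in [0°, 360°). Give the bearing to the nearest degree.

157°

Δλ = -175.438 − 165.493 = -340.931°; wrapped into (−180°, 180°]: 19.069°.
θ = atan2( sin Δλ · cos φ₂ , cos φ₁ · sin φ₂ − sin φ₁ · cos φ₂ · cos Δλ )
  = atan2(0.32200, -0.75240) = 156.831° → normalised to [0°, 360°): 156.831°.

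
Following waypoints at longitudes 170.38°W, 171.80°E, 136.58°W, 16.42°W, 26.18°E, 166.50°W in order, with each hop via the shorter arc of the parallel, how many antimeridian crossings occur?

3

Leg 1: -170.38° → +171.80°, shortest Δλ = -17.82° (west) — crosses 180°.
Leg 2: +171.80° → -136.58°, shortest Δλ = 51.62° (east) — crosses 180°.
Leg 3: -136.58° → -16.42°, shortest Δλ = 120.16° (east) — does not cross 180°.
Leg 4: -16.42° → +26.18°, shortest Δλ = 42.6° (east) — does not cross 180°.
Leg 5: +26.18° → -166.50°, shortest Δλ = 167.32° (east) — crosses 180°.
Total crossings: 3.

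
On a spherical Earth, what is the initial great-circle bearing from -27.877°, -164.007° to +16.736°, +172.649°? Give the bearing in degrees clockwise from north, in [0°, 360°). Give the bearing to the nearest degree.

330°

Δλ = 172.649 − -164.007 = 336.656°; wrapped into (−180°, 180°]: -23.344°.
θ = atan2( sin Δλ · cos φ₂ , cos φ₁ · sin φ₂ − sin φ₁ · cos φ₂ · cos Δλ )
  = atan2(-0.37947, 0.66566) = -29.686° → normalised to [0°, 360°): 330.314°.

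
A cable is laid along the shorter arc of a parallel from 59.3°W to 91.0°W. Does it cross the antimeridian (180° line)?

No

Signed shortest Δλ = ((-91.0 − -59.3 + 180) mod 360) − 180 = -31.7°.
Going west by 31.7° from -59.3° reaches -91.0° without touching 180°.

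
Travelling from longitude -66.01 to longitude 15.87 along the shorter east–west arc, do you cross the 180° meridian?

No

Signed shortest Δλ = ((15.87 − -66.01 + 180) mod 360) − 180 = 81.88°.
Going east by 81.88° from -66.01° reaches +15.87° without touching 180°.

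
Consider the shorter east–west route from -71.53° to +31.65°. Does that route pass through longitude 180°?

No

Signed shortest Δλ = ((31.65 − -71.53 + 180) mod 360) − 180 = 103.18°.
Going east by 103.18° from -71.53° reaches +31.65° without touching 180°.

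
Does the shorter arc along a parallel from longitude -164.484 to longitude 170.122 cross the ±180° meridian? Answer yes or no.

Yes

Naïve |170.122 − -164.484| = 334.606° > 180°, so the shorter arc goes the other way round — across 180°.
Signed shortest Δλ = ((170.122 − -164.484 + 180) mod 360) − 180 = -25.394°.
Going west by 25.394° from -164.484° passes through 180° before reaching +170.122°.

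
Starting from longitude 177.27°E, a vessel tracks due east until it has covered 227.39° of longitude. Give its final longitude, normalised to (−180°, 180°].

Start at +177.27°; shift +227.39° → +404.66°.
+404.66° lies outside (−180°, 180°]; subtract 360° → +44.66°.

44.66°E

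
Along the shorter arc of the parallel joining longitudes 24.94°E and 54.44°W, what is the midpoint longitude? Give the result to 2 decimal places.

Signed shortest Δλ from +24.94° to -54.44° is -79.38°.
Midpoint longitude = +24.94° + (-79.38°)/2 = +24.94° − 39.69° = -14.75°.

14.75°W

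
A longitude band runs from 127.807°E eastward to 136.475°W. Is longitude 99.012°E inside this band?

No

Band width going east from +127.807° to -136.475°: ((-136.475 − 127.807) mod 360) = 95.718°.
Offset of +99.012° east of the west edge: ((99.012 − 127.807) mod 360) = 331.205°.
331.205° > 95.718° ⇒ outside.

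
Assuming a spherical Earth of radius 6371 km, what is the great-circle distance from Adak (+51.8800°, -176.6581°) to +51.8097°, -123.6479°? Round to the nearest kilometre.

3559 km

Δλ = -123.6479 − -176.6581 = 53.0102°.
Δφ = 51.8097 − 51.8800 = -0.0703°.
a = sin²(Δφ/2) + cos φ₁ · cos φ₂ · sin²(Δλ/2) = 0.076015.
c = 2·atan2(√a, √(1−a)) = 0.55865 rad → d = 6371·c ≈ 3559.17 km.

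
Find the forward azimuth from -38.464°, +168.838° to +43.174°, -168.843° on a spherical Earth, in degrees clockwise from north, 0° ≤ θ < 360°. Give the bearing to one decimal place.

Δλ = -168.843 − 168.838 = -337.681°; wrapped into (−180°, 180°]: 22.319°.
θ = atan2( sin Δλ · cos φ₂ , cos φ₁ · sin φ₂ − sin φ₁ · cos φ₂ · cos Δλ )
  = atan2(0.27695, 0.95538) = 16.166° → normalised to [0°, 360°): 16.166°.

16.2°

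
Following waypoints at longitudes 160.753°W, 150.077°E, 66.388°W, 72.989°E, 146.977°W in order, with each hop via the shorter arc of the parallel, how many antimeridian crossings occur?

3

Leg 1: -160.753° → +150.077°, shortest Δλ = -49.17° (west) — crosses 180°.
Leg 2: +150.077° → -66.388°, shortest Δλ = 143.535° (east) — crosses 180°.
Leg 3: -66.388° → +72.989°, shortest Δλ = 139.377° (east) — does not cross 180°.
Leg 4: +72.989° → -146.977°, shortest Δλ = 140.034° (east) — crosses 180°.
Total crossings: 3.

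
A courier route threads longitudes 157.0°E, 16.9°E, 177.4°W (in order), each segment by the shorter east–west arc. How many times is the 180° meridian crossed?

Leg 1: +157.0° → +16.9°, shortest Δλ = -140.1° (west) — does not cross 180°.
Leg 2: +16.9° → -177.4°, shortest Δλ = 165.7° (east) — crosses 180°.
Total crossings: 1.

1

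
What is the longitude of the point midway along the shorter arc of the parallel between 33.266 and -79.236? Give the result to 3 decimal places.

Signed shortest Δλ from +33.266° to -79.236° is -112.502°.
Midpoint longitude = +33.266° + (-112.502°)/2 = +33.266° − 56.251° = -22.985°.

-22.985°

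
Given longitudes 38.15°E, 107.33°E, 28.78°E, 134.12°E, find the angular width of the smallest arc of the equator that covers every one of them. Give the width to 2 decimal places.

Sort the longitudes: +28.78°, +38.15°, +107.33°, +134.12°.
Eastward gaps between consecutive values (wrapping around): 9.37°, 69.18°, 26.79°, 254.66°.
Largest gap = 254.66° ⇒ minimal covering band is its complement: 360° − 254.66° = 105.34°.
Band runs from +28.78° eastward to +134.12°.

105.34°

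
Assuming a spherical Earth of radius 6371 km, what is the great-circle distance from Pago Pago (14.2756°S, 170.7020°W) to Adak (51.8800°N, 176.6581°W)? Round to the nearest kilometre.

7379 km

Δλ = -176.6581 − -170.7020 = -5.9561°.
Δφ = 51.8800 − -14.2756 = 66.1556°.
a = sin²(Δφ/2) + cos φ₁ · cos φ₂ · sin²(Δλ/2) = 0.299488.
c = 2·atan2(√a, √(1−a)) = 1.15816 rad → d = 6371·c ≈ 7378.64 km.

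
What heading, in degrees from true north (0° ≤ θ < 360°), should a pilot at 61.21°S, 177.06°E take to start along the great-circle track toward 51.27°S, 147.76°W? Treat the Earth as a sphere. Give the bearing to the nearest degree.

79°

Δλ = -147.76 − 177.06 = -324.82°; wrapped into (−180°, 180°]: 35.18°.
θ = atan2( sin Δλ · cos φ₂ , cos φ₁ · sin φ₂ − sin φ₁ · cos φ₂ · cos Δλ )
  = atan2(0.36047, 0.07246) = 78.633° → normalised to [0°, 360°): 78.633°.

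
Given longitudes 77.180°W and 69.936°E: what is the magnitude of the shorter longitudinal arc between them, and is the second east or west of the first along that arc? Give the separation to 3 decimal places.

147.116° east

Raw difference: 69.936 − -77.180 = 147.116°.
Normalise into (−180°, 180°]: 147.116° stays 147.116°.
Positive ⇒ the second point lies to the east; separation 147.116°.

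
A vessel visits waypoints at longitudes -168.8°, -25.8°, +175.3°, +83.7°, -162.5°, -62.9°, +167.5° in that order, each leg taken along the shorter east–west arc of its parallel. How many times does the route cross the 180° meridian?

3

Leg 1: -168.8° → -25.8°, shortest Δλ = 143.0° (east) — does not cross 180°.
Leg 2: -25.8° → +175.3°, shortest Δλ = -158.9° (west) — crosses 180°.
Leg 3: +175.3° → +83.7°, shortest Δλ = -91.6° (west) — does not cross 180°.
Leg 4: +83.7° → -162.5°, shortest Δλ = 113.8° (east) — crosses 180°.
Leg 5: -162.5° → -62.9°, shortest Δλ = 99.6° (east) — does not cross 180°.
Leg 6: -62.9° → +167.5°, shortest Δλ = -129.6° (west) — crosses 180°.
Total crossings: 3.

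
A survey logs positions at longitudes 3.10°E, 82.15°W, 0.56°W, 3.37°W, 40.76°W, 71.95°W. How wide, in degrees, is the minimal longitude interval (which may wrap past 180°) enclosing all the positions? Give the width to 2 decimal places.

85.25°

Sort the longitudes: -82.15°, -71.95°, -40.76°, -3.37°, -0.56°, +3.10°.
Eastward gaps between consecutive values (wrapping around): 10.20°, 31.19°, 37.39°, 2.81°, 3.66°, 274.75°.
Largest gap = 274.75° ⇒ minimal covering band is its complement: 360° − 274.75° = 85.25°.
Band runs from -82.15° eastward to +3.10°.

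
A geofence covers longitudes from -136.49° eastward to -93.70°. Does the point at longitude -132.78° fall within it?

Band width going east from -136.49° to -93.70°: ((-93.70 − -136.49) mod 360) = 42.79°.
Offset of -132.78° east of the west edge: ((-132.78 − -136.49) mod 360) = 3.71°.
3.71° ≤ 42.79° ⇒ inside.

Yes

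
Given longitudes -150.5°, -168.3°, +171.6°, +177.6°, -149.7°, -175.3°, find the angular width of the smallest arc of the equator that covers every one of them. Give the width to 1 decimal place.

Sort the longitudes: -175.3°, -168.3°, -150.5°, -149.7°, +171.6°, +177.6°.
Eastward gaps between consecutive values (wrapping around): 7.0°, 17.8°, 0.8°, 321.3°, 6.0°, 7.1°.
Largest gap = 321.3° ⇒ minimal covering band is its complement: 360° − 321.3° = 38.7°.
Band runs from +171.6° eastward to -149.7°, crossing the antimeridian.

38.7°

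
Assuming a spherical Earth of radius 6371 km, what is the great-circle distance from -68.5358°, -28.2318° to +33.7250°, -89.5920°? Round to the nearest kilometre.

Δλ = -89.5920 − -28.2318 = -61.3602°.
Δφ = 33.7250 − -68.5358 = 102.2608°.
a = sin²(Δφ/2) + cos φ₁ · cos φ₂ · sin²(Δλ/2) = 0.685416.
c = 2·atan2(√a, √(1−a)) = 1.95070 rad → d = 6371·c ≈ 12427.91 km.

12428 km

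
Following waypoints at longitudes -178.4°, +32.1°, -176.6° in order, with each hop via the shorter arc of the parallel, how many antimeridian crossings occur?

2

Leg 1: -178.4° → +32.1°, shortest Δλ = -149.5° (west) — crosses 180°.
Leg 2: +32.1° → -176.6°, shortest Δλ = 151.3° (east) — crosses 180°.
Total crossings: 2.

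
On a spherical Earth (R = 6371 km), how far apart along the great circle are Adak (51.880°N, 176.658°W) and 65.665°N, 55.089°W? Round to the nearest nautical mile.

Δλ = -55.089 − -176.658 = 121.569°.
Δφ = 65.665 − 51.880 = 13.785°.
a = sin²(Δφ/2) + cos φ₁ · cos φ₂ · sin²(Δλ/2) = 0.208176.
c = 2·atan2(√a, √(1−a)) = 0.94758 rad → d = 6371·c ≈ 6037.04 km ≈ 3259.74 nmi.

3260 nmi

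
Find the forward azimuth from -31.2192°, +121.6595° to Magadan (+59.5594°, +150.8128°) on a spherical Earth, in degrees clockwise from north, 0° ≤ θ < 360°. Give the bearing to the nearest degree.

14°

Δλ = 150.8128 − 121.6595 = 29.1533°.
θ = atan2( sin Δλ · cos φ₂ , cos φ₁ · sin φ₂ − sin φ₁ · cos φ₂ · cos Δλ )
  = atan2(0.24681, 0.96664) = 14.323° → normalised to [0°, 360°): 14.323°.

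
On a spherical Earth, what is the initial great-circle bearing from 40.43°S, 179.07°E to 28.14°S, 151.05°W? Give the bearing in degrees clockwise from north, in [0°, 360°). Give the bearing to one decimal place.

72.7°

Δλ = -151.05 − 179.07 = -330.12°; wrapped into (−180°, 180°]: 29.88°.
θ = atan2( sin Δλ · cos φ₂ , cos φ₁ · sin φ₂ − sin φ₁ · cos φ₂ · cos Δλ )
  = atan2(0.43930, 0.13684) = 72.698° → normalised to [0°, 360°): 72.698°.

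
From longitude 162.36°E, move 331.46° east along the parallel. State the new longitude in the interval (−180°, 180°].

133.82°E

Start at +162.36°; shift +331.46° → +493.82°.
+493.82° lies outside (−180°, 180°]; subtract 360° → +133.82°.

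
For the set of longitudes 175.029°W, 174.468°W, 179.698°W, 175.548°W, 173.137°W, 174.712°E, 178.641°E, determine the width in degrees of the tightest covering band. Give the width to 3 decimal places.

12.151°

Sort the longitudes: -179.698°, -175.548°, -175.029°, -174.468°, -173.137°, +174.712°, +178.641°.
Eastward gaps between consecutive values (wrapping around): 4.150°, 0.519°, 0.561°, 1.331°, 347.849°, 3.929°, 1.661°.
Largest gap = 347.849° ⇒ minimal covering band is its complement: 360° − 347.849° = 12.151°.
Band runs from +174.712° eastward to -173.137°, crossing the antimeridian.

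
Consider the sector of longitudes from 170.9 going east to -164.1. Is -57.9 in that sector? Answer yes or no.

Band width going east from +170.9° to -164.1°: ((-164.1 − 170.9) mod 360) = 25.0°.
Offset of -57.9° east of the west edge: ((-57.9 − 170.9) mod 360) = 131.2°.
131.2° > 25.0° ⇒ outside.

No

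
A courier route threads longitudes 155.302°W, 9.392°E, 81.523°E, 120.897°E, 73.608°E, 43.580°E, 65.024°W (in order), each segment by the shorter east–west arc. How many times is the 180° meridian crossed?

0

Leg 1: -155.302° → +9.392°, shortest Δλ = 164.694° (east) — does not cross 180°.
Leg 2: +9.392° → +81.523°, shortest Δλ = 72.131° (east) — does not cross 180°.
Leg 3: +81.523° → +120.897°, shortest Δλ = 39.374° (east) — does not cross 180°.
Leg 4: +120.897° → +73.608°, shortest Δλ = -47.289° (west) — does not cross 180°.
Leg 5: +73.608° → +43.580°, shortest Δλ = -30.028° (west) — does not cross 180°.
Leg 6: +43.580° → -65.024°, shortest Δλ = -108.604° (west) — does not cross 180°.
Total crossings: 0.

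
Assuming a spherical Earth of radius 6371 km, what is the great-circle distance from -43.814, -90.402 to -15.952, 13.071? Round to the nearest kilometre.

9825 km

Δλ = 13.071 − -90.402 = 103.473°.
Δφ = -15.952 − -43.814 = 27.862°.
a = sin²(Δφ/2) + cos φ₁ · cos φ₂ · sin²(Δλ/2) = 0.485688.
c = 2·atan2(√a, √(1−a)) = 1.54217 rad → d = 6371·c ≈ 9825.15 km.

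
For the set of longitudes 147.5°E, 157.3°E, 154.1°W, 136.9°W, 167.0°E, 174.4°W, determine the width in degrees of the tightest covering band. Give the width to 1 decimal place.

75.6°

Sort the longitudes: -174.4°, -154.1°, -136.9°, +147.5°, +157.3°, +167.0°.
Eastward gaps between consecutive values (wrapping around): 20.3°, 17.2°, 284.4°, 9.8°, 9.7°, 18.6°.
Largest gap = 284.4° ⇒ minimal covering band is its complement: 360° − 284.4° = 75.6°.
Band runs from +147.5° eastward to -136.9°, crossing the antimeridian.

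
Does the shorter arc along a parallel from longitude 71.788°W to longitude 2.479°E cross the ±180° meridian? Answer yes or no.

Signed shortest Δλ = ((2.479 − -71.788 + 180) mod 360) − 180 = 74.267°.
Going east by 74.267° from -71.788° reaches +2.479° without touching 180°.

No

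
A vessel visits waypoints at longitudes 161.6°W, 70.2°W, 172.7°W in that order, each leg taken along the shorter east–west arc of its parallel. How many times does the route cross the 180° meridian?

0

Leg 1: -161.6° → -70.2°, shortest Δλ = 91.4° (east) — does not cross 180°.
Leg 2: -70.2° → -172.7°, shortest Δλ = -102.5° (west) — does not cross 180°.
Total crossings: 0.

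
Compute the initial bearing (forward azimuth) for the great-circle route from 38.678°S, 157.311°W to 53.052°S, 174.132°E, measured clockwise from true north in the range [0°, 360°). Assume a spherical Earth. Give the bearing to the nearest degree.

Δλ = 174.132 − -157.311 = 331.443°; wrapped into (−180°, 180°]: -28.557°.
θ = atan2( sin Δλ · cos φ₂ , cos φ₁ · sin φ₂ − sin φ₁ · cos φ₂ · cos Δλ )
  = atan2(-0.28734, -0.29395) = -135.652° → normalised to [0°, 360°): 224.348°.

224°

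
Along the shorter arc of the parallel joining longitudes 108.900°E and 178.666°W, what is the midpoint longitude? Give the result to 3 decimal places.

Signed shortest Δλ from +108.900° to -178.666° is +72.434°.
Midpoint longitude = +108.900° + (+72.434°)/2 = +108.900° + 36.217° = +145.117°.
(The naïve average (+108.900 + -178.666)/2 = -34.883° is on the wrong side of the globe.)

145.117°E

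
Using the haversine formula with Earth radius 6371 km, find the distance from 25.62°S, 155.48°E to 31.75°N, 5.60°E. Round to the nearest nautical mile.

9184 nmi

Δλ = 5.60 − 155.48 = -149.88°.
Δφ = 31.75 − -25.62 = 57.37°.
a = sin²(Δφ/2) + cos φ₁ · cos φ₂ · sin²(Δλ/2) = 0.945377.
c = 2·atan2(√a, √(1−a)) = 2.66980 rad → d = 6371·c ≈ 17009.27 km ≈ 9184.27 nmi.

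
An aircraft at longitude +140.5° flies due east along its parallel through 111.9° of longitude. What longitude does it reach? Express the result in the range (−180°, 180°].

Start at +140.5°; shift +111.9° → +252.4°.
+252.4° lies outside (−180°, 180°]; subtract 360° → -107.6°.

-107.6°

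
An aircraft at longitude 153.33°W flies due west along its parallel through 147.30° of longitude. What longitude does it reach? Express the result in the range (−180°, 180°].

59.37°E

Start at -153.33°; shift −147.30° → -300.63°.
-300.63° lies outside (−180°, 180°]; add 360° → +59.37°.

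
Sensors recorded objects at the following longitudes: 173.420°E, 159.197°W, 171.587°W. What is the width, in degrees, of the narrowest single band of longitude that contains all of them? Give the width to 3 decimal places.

27.383°

Sort the longitudes: -171.587°, -159.197°, +173.420°.
Eastward gaps between consecutive values (wrapping around): 12.390°, 332.617°, 14.993°.
Largest gap = 332.617° ⇒ minimal covering band is its complement: 360° − 332.617° = 27.383°.
Band runs from +173.420° eastward to -159.197°, crossing the antimeridian.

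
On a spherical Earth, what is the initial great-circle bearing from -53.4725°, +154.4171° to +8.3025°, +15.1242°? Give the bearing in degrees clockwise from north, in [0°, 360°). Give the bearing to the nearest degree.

Δλ = 15.1242 − 154.4171 = -139.2929°.
θ = atan2( sin Δλ · cos φ₂ , cos φ₁ · sin φ₂ − sin φ₁ · cos φ₂ · cos Δλ )
  = atan2(-0.64536, -0.51682) = -128.689° → normalised to [0°, 360°): 231.311°.

231°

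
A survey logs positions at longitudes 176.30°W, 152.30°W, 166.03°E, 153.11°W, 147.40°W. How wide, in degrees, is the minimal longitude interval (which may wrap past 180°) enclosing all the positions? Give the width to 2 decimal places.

46.57°

Sort the longitudes: -176.30°, -153.11°, -152.30°, -147.40°, +166.03°.
Eastward gaps between consecutive values (wrapping around): 23.19°, 0.81°, 4.90°, 313.43°, 17.67°.
Largest gap = 313.43° ⇒ minimal covering band is its complement: 360° − 313.43° = 46.57°.
Band runs from +166.03° eastward to -147.40°, crossing the antimeridian.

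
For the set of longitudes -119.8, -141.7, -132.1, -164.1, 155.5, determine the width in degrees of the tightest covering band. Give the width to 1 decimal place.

Sort the longitudes: -164.1°, -141.7°, -132.1°, -119.8°, +155.5°.
Eastward gaps between consecutive values (wrapping around): 22.4°, 9.6°, 12.3°, 275.3°, 40.4°.
Largest gap = 275.3° ⇒ minimal covering band is its complement: 360° − 275.3° = 84.7°.
Band runs from +155.5° eastward to -119.8°, crossing the antimeridian.

84.7°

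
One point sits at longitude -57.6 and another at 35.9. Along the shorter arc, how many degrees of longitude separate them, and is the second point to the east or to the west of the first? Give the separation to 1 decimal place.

Raw difference: 35.9 − -57.6 = 93.5°.
Normalise into (−180°, 180°]: 93.5° stays 93.5°.
Positive ⇒ the second point lies to the east; separation 93.5°.

93.5° east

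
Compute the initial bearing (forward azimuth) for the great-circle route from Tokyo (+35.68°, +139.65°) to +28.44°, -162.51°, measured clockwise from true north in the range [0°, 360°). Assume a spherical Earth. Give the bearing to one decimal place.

Δλ = -162.51 − 139.65 = -302.16°; wrapped into (−180°, 180°]: 57.84°.
θ = atan2( sin Δλ · cos φ₂ , cos φ₁ · sin φ₂ − sin φ₁ · cos φ₂ · cos Δλ )
  = atan2(0.74440, 0.11385) = 81.304° → normalised to [0°, 360°): 81.304°.

81.3°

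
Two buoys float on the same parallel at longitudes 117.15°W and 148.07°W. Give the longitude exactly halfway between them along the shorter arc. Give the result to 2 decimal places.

Signed shortest Δλ from -117.15° to -148.07° is -30.92°.
Midpoint longitude = -117.15° + (-30.92°)/2 = -117.15° − 15.46° = -132.61°.

132.61°W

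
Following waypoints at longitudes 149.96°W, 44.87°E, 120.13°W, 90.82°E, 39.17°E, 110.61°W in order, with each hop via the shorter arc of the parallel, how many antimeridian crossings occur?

2

Leg 1: -149.96° → +44.87°, shortest Δλ = -165.17° (west) — crosses 180°.
Leg 2: +44.87° → -120.13°, shortest Δλ = -165.0° (west) — does not cross 180°.
Leg 3: -120.13° → +90.82°, shortest Δλ = -149.05° (west) — crosses 180°.
Leg 4: +90.82° → +39.17°, shortest Δλ = -51.65° (west) — does not cross 180°.
Leg 5: +39.17° → -110.61°, shortest Δλ = -149.78° (west) — does not cross 180°.
Total crossings: 2.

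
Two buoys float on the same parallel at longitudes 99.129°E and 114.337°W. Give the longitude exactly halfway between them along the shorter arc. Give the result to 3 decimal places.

172.396°E

Signed shortest Δλ from +99.129° to -114.337° is +146.534°.
Midpoint longitude = +99.129° + (+146.534°)/2 = +99.129° + 73.267° = +172.396°.
(The naïve average (+99.129 + -114.337)/2 = -7.604° is on the wrong side of the globe.)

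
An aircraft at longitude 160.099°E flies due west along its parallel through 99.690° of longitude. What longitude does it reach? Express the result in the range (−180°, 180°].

Start at +160.099°; shift −99.690° → +60.409°.
+60.409° already lies in (−180°, 180°].

60.409°E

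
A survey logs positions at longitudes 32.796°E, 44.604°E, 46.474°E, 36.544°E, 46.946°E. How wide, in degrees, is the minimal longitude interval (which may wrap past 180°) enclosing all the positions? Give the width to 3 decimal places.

14.150°

Sort the longitudes: +32.796°, +36.544°, +44.604°, +46.474°, +46.946°.
Eastward gaps between consecutive values (wrapping around): 3.748°, 8.060°, 1.870°, 0.472°, 345.850°.
Largest gap = 345.850° ⇒ minimal covering band is its complement: 360° − 345.850° = 14.150°.
Band runs from +32.796° eastward to +46.946°.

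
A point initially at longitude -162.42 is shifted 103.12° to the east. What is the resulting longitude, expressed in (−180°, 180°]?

-59.30°

Start at -162.42°; shift +103.12° → -59.30°.
-59.30° already lies in (−180°, 180°].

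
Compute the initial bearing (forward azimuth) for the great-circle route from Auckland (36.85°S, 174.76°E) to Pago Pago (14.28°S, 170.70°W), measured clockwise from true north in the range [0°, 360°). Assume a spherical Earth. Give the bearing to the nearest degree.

Δλ = -170.70 − 174.76 = -345.46°; wrapped into (−180°, 180°]: 14.54°.
θ = atan2( sin Δλ · cos φ₂ , cos φ₁ · sin φ₂ − sin φ₁ · cos φ₂ · cos Δλ )
  = atan2(0.24330, 0.36520) = 33.672° → normalised to [0°, 360°): 33.672°.

34°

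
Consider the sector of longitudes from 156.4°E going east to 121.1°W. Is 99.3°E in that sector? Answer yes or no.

Band width going east from +156.4° to -121.1°: ((-121.1 − 156.4) mod 360) = 82.5°.
Offset of +99.3° east of the west edge: ((99.3 − 156.4) mod 360) = 302.9°.
302.9° > 82.5° ⇒ outside.

No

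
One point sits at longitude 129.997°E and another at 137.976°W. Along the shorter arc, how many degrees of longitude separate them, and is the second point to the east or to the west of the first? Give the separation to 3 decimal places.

Raw difference: -137.976 − 129.997 = -267.973°.
Normalise into (−180°, 180°]: -267.973° + 360° = 92.027°.
Positive ⇒ the second point lies to the east; separation 92.027°.

92.027° east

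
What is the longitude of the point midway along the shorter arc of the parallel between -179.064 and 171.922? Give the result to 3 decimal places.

Signed shortest Δλ from -179.064° to +171.922° is -9.014°.
Midpoint longitude = -179.064° + (-9.014°)/2 = -179.064° − 4.507° = -183.571°.
Normalise into (−180°, 180°]: +176.429°.
(The naïve average (-179.064 + +171.922)/2 = -3.571° is on the wrong side of the globe.)

+176.429°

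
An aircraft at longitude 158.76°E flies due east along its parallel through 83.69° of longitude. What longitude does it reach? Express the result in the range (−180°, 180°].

Start at +158.76°; shift +83.69° → +242.45°.
+242.45° lies outside (−180°, 180°]; subtract 360° → -117.55°.

117.55°W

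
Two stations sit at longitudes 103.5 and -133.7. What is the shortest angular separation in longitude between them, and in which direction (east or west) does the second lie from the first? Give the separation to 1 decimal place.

122.8° east

Raw difference: -133.7 − 103.5 = -237.2°.
Normalise into (−180°, 180°]: -237.2° + 360° = 122.8°.
Positive ⇒ the second point lies to the east; separation 122.8°.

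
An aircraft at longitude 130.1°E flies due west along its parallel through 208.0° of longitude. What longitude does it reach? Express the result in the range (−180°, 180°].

77.9°W

Start at +130.1°; shift −208.0° → -77.9°.
-77.9° already lies in (−180°, 180°].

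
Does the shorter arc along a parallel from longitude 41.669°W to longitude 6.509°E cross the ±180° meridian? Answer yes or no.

No

Signed shortest Δλ = ((6.509 − -41.669 + 180) mod 360) − 180 = 48.178°.
Going east by 48.178° from -41.669° reaches +6.509° without touching 180°.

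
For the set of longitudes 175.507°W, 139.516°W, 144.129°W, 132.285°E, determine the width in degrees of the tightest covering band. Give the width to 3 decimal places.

88.199°

Sort the longitudes: -175.507°, -144.129°, -139.516°, +132.285°.
Eastward gaps between consecutive values (wrapping around): 31.378°, 4.613°, 271.801°, 52.208°.
Largest gap = 271.801° ⇒ minimal covering band is its complement: 360° − 271.801° = 88.199°.
Band runs from +132.285° eastward to -139.516°, crossing the antimeridian.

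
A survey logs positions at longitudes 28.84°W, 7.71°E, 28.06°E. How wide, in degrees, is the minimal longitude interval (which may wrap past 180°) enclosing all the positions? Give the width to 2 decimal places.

56.90°

Sort the longitudes: -28.84°, +7.71°, +28.06°.
Eastward gaps between consecutive values (wrapping around): 36.55°, 20.35°, 303.10°.
Largest gap = 303.10° ⇒ minimal covering band is its complement: 360° − 303.10° = 56.90°.
Band runs from -28.84° eastward to +28.06°.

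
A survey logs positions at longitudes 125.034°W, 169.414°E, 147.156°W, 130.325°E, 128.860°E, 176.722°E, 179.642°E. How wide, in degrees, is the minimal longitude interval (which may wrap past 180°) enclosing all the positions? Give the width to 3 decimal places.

Sort the longitudes: -147.156°, -125.034°, +128.860°, +130.325°, +169.414°, +176.722°, +179.642°.
Eastward gaps between consecutive values (wrapping around): 22.122°, 253.894°, 1.465°, 39.089°, 7.308°, 2.920°, 33.202°.
Largest gap = 253.894° ⇒ minimal covering band is its complement: 360° − 253.894° = 106.106°.
Band runs from +128.860° eastward to -125.034°, crossing the antimeridian.

106.106°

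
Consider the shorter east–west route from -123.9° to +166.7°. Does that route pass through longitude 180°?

Naïve |166.7 − -123.9| = 290.6° > 180°, so the shorter arc goes the other way round — across 180°.
Signed shortest Δλ = ((166.7 − -123.9 + 180) mod 360) − 180 = -69.4°.
Going west by 69.4° from -123.9° passes through 180° before reaching +166.7°.

Yes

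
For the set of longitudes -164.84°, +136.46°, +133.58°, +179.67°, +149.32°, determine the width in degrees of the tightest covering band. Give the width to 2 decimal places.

61.58°

Sort the longitudes: -164.84°, +133.58°, +136.46°, +149.32°, +179.67°.
Eastward gaps between consecutive values (wrapping around): 298.42°, 2.88°, 12.86°, 30.35°, 15.49°.
Largest gap = 298.42° ⇒ minimal covering band is its complement: 360° − 298.42° = 61.58°.
Band runs from +133.58° eastward to -164.84°, crossing the antimeridian.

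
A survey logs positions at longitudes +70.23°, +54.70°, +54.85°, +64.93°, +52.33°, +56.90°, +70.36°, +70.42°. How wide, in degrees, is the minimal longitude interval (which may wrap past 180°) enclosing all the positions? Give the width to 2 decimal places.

18.09°

Sort the longitudes: +52.33°, +54.70°, +54.85°, +56.90°, +64.93°, +70.23°, +70.36°, +70.42°.
Eastward gaps between consecutive values (wrapping around): 2.37°, 0.15°, 2.05°, 8.03°, 5.30°, 0.13°, 0.06°, 341.91°.
Largest gap = 341.91° ⇒ minimal covering band is its complement: 360° − 341.91° = 18.09°.
Band runs from +52.33° eastward to +70.42°.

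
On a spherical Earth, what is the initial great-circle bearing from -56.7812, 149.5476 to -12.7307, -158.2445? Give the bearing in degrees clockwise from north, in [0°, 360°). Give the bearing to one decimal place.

Δλ = -158.2445 − 149.5476 = -307.7921°; wrapped into (−180°, 180°]: 52.2079°.
θ = atan2( sin Δλ · cos φ₂ , cos φ₁ · sin φ₂ − sin φ₁ · cos φ₂ · cos Δλ )
  = atan2(0.77081, 0.37933) = 63.798° → normalised to [0°, 360°): 63.798°.

63.8°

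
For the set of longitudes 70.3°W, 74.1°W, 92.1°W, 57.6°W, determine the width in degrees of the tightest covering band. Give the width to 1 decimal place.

Sort the longitudes: -92.1°, -74.1°, -70.3°, -57.6°.
Eastward gaps between consecutive values (wrapping around): 18.0°, 3.8°, 12.7°, 325.5°.
Largest gap = 325.5° ⇒ minimal covering band is its complement: 360° − 325.5° = 34.5°.
Band runs from -92.1° eastward to -57.6°.

34.5°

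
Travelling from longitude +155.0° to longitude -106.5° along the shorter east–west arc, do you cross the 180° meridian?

Naïve |-106.5 − 155.0| = 261.5° > 180°, so the shorter arc goes the other way round — across 180°.
Signed shortest Δλ = ((-106.5 − 155.0 + 180) mod 360) − 180 = 98.5°.
Going east by 98.5° from +155.0° passes through 180° before reaching -106.5°.

Yes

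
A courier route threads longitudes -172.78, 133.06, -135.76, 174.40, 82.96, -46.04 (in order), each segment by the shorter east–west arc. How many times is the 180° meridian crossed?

Leg 1: -172.78° → +133.06°, shortest Δλ = -54.16° (west) — crosses 180°.
Leg 2: +133.06° → -135.76°, shortest Δλ = 91.18° (east) — crosses 180°.
Leg 3: -135.76° → +174.40°, shortest Δλ = -49.84° (west) — crosses 180°.
Leg 4: +174.40° → +82.96°, shortest Δλ = -91.44° (west) — does not cross 180°.
Leg 5: +82.96° → -46.04°, shortest Δλ = -129.0° (west) — does not cross 180°.
Total crossings: 3.

3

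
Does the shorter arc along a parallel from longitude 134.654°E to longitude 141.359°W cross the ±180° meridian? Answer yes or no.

Yes

Naïve |-141.359 − 134.654| = 276.013° > 180°, so the shorter arc goes the other way round — across 180°.
Signed shortest Δλ = ((-141.359 − 134.654 + 180) mod 360) − 180 = 83.987°.
Going east by 83.987° from +134.654° passes through 180° before reaching -141.359°.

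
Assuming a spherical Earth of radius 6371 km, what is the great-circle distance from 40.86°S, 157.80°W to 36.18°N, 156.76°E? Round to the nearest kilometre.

Δλ = 156.76 − -157.80 = 314.56°; wrapped into (−180°, 180°]: -45.44°.
Δφ = 36.18 − -40.86 = 77.04°.
a = sin²(Δφ/2) + cos φ₁ · cos φ₂ · sin²(Δλ/2) = 0.478929.
c = 2·atan2(√a, √(1−a)) = 1.52864 rad → d = 6371·c ≈ 9738.98 km.

9739 km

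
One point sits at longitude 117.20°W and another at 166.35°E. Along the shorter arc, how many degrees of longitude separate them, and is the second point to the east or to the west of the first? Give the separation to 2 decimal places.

76.45° west

Raw difference: 166.35 − -117.20 = 283.55°.
Normalise into (−180°, 180°]: 283.55° − 360° = -76.45°.
Negative ⇒ the second point lies to the west; separation 76.45°.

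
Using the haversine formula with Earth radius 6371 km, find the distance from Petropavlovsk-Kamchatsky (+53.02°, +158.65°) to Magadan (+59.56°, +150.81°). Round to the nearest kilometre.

Δλ = 150.81 − 158.65 = -7.84°.
Δφ = 59.56 − 53.02 = 6.54°.
a = sin²(Δφ/2) + cos φ₁ · cos φ₂ · sin²(Δλ/2) = 0.004678.
c = 2·atan2(√a, √(1−a)) = 0.13690 rad → d = 6371·c ≈ 872.18 km.

872 km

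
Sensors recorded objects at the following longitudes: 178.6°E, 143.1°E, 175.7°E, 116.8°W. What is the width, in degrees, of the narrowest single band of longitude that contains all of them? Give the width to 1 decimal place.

100.1°

Sort the longitudes: -116.8°, +143.1°, +175.7°, +178.6°.
Eastward gaps between consecutive values (wrapping around): 259.9°, 32.6°, 2.9°, 64.6°.
Largest gap = 259.9° ⇒ minimal covering band is its complement: 360° − 259.9° = 100.1°.
Band runs from +143.1° eastward to -116.8°, crossing the antimeridian.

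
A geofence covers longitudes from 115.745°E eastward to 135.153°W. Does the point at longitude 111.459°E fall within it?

Band width going east from +115.745° to -135.153°: ((-135.153 − 115.745) mod 360) = 109.102°.
Offset of +111.459° east of the west edge: ((111.459 − 115.745) mod 360) = 355.714°.
355.714° > 109.102° ⇒ outside.

No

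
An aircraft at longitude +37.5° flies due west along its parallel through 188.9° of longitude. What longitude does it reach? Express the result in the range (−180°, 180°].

Start at +37.5°; shift −188.9° → -151.4°.
-151.4° already lies in (−180°, 180°].

-151.4°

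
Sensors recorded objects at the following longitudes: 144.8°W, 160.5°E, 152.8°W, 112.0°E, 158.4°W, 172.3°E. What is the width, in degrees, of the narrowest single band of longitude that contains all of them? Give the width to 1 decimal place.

Sort the longitudes: -158.4°, -152.8°, -144.8°, +112.0°, +160.5°, +172.3°.
Eastward gaps between consecutive values (wrapping around): 5.6°, 8.0°, 256.8°, 48.5°, 11.8°, 29.3°.
Largest gap = 256.8° ⇒ minimal covering band is its complement: 360° − 256.8° = 103.2°.
Band runs from +112.0° eastward to -144.8°, crossing the antimeridian.

103.2°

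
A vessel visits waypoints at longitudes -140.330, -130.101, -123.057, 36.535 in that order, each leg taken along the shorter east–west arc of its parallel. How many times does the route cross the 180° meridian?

Leg 1: -140.330° → -130.101°, shortest Δλ = 10.229° (east) — does not cross 180°.
Leg 2: -130.101° → -123.057°, shortest Δλ = 7.044° (east) — does not cross 180°.
Leg 3: -123.057° → +36.535°, shortest Δλ = 159.592° (east) — does not cross 180°.
Total crossings: 0.

0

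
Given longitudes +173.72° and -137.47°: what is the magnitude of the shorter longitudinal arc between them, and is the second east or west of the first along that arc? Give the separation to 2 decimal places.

Raw difference: -137.47 − 173.72 = -311.19°.
Normalise into (−180°, 180°]: -311.19° + 360° = 48.81°.
Positive ⇒ the second point lies to the east; separation 48.81°.

48.81° east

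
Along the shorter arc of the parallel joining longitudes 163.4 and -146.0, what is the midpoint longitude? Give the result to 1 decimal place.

Signed shortest Δλ from +163.4° to -146.0° is +50.6°.
Midpoint longitude = +163.4° + (+50.6°)/2 = +163.4° + 25.3° = +188.7°.
Normalise into (−180°, 180°]: -171.3°.
(The naïve average (+163.4 + -146.0)/2 = 8.7° is on the wrong side of the globe.)

-171.3°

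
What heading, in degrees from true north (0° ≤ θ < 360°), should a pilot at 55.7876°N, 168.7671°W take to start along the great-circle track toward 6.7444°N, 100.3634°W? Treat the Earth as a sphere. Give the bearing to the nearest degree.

Δλ = -100.3634 − -168.7671 = 68.4037°.
θ = atan2( sin Δλ · cos φ₂ , cos φ₁ · sin φ₂ − sin φ₁ · cos φ₂ · cos Δλ )
  = atan2(0.92337, -0.23624) = 104.351° → normalised to [0°, 360°): 104.351°.

104°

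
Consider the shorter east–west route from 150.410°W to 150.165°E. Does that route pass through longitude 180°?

Yes

Naïve |150.165 − -150.410| = 300.575° > 180°, so the shorter arc goes the other way round — across 180°.
Signed shortest Δλ = ((150.165 − -150.410 + 180) mod 360) − 180 = -59.425°.
Going west by 59.425° from -150.410° passes through 180° before reaching +150.165°.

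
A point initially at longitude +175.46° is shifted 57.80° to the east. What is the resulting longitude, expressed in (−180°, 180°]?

-126.74°

Start at +175.46°; shift +57.80° → +233.26°.
+233.26° lies outside (−180°, 180°]; subtract 360° → -126.74°.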